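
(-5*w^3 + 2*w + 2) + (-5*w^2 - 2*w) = -5*w^3 - 5*w^2 + 2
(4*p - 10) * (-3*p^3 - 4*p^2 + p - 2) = -12*p^4 + 14*p^3 + 44*p^2 - 18*p + 20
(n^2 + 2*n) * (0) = 0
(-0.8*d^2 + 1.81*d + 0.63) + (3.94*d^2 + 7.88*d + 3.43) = 3.14*d^2 + 9.69*d + 4.06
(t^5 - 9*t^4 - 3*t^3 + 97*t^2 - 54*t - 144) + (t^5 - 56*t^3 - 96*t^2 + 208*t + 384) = 2*t^5 - 9*t^4 - 59*t^3 + t^2 + 154*t + 240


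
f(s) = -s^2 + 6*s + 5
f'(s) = 6 - 2*s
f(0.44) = 7.45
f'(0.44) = 5.12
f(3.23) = 13.95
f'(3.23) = -0.46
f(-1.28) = -4.32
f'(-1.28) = 8.56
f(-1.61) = -7.25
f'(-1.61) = 9.22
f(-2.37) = -14.84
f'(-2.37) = 10.74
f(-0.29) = 3.18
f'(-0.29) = 6.58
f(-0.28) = 3.24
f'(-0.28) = 6.56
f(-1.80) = -9.04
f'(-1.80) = 9.60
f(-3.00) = -22.00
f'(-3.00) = 12.00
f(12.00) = -67.00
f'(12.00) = -18.00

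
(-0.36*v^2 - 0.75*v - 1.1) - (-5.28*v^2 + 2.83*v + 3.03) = 4.92*v^2 - 3.58*v - 4.13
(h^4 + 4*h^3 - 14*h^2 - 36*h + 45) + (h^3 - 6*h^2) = h^4 + 5*h^3 - 20*h^2 - 36*h + 45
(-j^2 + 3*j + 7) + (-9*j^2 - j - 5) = -10*j^2 + 2*j + 2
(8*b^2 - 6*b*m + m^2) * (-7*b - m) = -56*b^3 + 34*b^2*m - b*m^2 - m^3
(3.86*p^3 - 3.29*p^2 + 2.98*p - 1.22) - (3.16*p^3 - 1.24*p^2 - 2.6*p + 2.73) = 0.7*p^3 - 2.05*p^2 + 5.58*p - 3.95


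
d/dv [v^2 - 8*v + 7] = 2*v - 8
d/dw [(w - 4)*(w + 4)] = 2*w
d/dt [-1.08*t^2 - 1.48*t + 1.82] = -2.16*t - 1.48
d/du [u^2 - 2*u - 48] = 2*u - 2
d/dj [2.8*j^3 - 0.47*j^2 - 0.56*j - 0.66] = 8.4*j^2 - 0.94*j - 0.56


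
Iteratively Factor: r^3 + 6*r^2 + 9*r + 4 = (r + 4)*(r^2 + 2*r + 1) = (r + 1)*(r + 4)*(r + 1)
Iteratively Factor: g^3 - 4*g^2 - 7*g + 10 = (g + 2)*(g^2 - 6*g + 5) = (g - 1)*(g + 2)*(g - 5)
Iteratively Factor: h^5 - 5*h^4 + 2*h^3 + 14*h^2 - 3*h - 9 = (h - 3)*(h^4 - 2*h^3 - 4*h^2 + 2*h + 3) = (h - 3)*(h - 1)*(h^3 - h^2 - 5*h - 3) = (h - 3)*(h - 1)*(h + 1)*(h^2 - 2*h - 3) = (h - 3)*(h - 1)*(h + 1)^2*(h - 3)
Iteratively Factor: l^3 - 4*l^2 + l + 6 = (l + 1)*(l^2 - 5*l + 6) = (l - 3)*(l + 1)*(l - 2)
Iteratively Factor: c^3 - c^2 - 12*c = (c - 4)*(c^2 + 3*c) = c*(c - 4)*(c + 3)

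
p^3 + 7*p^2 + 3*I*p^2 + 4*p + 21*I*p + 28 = (p + 7)*(p - I)*(p + 4*I)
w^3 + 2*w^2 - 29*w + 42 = (w - 3)*(w - 2)*(w + 7)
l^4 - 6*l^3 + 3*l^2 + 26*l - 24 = (l - 4)*(l - 3)*(l - 1)*(l + 2)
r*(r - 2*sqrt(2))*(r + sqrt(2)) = r^3 - sqrt(2)*r^2 - 4*r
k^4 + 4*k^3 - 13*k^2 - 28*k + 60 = (k - 2)^2*(k + 3)*(k + 5)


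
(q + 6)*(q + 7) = q^2 + 13*q + 42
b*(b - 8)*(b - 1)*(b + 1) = b^4 - 8*b^3 - b^2 + 8*b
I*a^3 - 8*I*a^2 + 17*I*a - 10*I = (a - 5)*(a - 2)*(I*a - I)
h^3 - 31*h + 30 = (h - 5)*(h - 1)*(h + 6)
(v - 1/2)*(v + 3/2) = v^2 + v - 3/4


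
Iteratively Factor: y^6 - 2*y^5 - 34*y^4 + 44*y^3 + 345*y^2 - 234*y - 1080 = (y + 2)*(y^5 - 4*y^4 - 26*y^3 + 96*y^2 + 153*y - 540) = (y - 3)*(y + 2)*(y^4 - y^3 - 29*y^2 + 9*y + 180) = (y - 5)*(y - 3)*(y + 2)*(y^3 + 4*y^2 - 9*y - 36) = (y - 5)*(y - 3)*(y + 2)*(y + 3)*(y^2 + y - 12) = (y - 5)*(y - 3)^2*(y + 2)*(y + 3)*(y + 4)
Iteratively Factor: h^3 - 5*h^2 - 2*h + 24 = (h - 4)*(h^2 - h - 6) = (h - 4)*(h + 2)*(h - 3)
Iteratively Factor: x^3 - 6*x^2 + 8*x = (x - 4)*(x^2 - 2*x) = x*(x - 4)*(x - 2)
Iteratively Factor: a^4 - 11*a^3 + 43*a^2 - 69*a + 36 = (a - 3)*(a^3 - 8*a^2 + 19*a - 12) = (a - 3)*(a - 1)*(a^2 - 7*a + 12) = (a - 3)^2*(a - 1)*(a - 4)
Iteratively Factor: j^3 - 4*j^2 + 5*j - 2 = (j - 2)*(j^2 - 2*j + 1) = (j - 2)*(j - 1)*(j - 1)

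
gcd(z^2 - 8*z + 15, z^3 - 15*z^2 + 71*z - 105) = z^2 - 8*z + 15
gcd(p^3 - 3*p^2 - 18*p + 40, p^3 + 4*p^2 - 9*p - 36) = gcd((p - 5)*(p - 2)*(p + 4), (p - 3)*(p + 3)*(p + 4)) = p + 4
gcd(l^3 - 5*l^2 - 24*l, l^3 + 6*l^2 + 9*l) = l^2 + 3*l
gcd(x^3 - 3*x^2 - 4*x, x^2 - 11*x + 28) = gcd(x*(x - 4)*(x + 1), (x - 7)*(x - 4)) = x - 4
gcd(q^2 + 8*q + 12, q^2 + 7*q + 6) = q + 6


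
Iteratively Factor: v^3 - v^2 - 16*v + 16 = (v - 4)*(v^2 + 3*v - 4) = (v - 4)*(v - 1)*(v + 4)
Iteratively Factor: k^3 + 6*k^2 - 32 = (k - 2)*(k^2 + 8*k + 16) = (k - 2)*(k + 4)*(k + 4)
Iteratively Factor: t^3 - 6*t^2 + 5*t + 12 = (t + 1)*(t^2 - 7*t + 12) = (t - 3)*(t + 1)*(t - 4)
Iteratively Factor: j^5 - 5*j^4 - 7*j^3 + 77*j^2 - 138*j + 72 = (j - 2)*(j^4 - 3*j^3 - 13*j^2 + 51*j - 36) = (j - 2)*(j + 4)*(j^3 - 7*j^2 + 15*j - 9) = (j - 3)*(j - 2)*(j + 4)*(j^2 - 4*j + 3) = (j - 3)*(j - 2)*(j - 1)*(j + 4)*(j - 3)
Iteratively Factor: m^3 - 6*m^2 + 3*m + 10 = (m + 1)*(m^2 - 7*m + 10) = (m - 2)*(m + 1)*(m - 5)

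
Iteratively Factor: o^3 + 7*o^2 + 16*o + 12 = (o + 2)*(o^2 + 5*o + 6) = (o + 2)^2*(o + 3)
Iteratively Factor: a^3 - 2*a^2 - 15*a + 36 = (a - 3)*(a^2 + a - 12) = (a - 3)^2*(a + 4)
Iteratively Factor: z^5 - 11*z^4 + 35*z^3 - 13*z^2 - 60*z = (z - 4)*(z^4 - 7*z^3 + 7*z^2 + 15*z) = (z - 4)*(z + 1)*(z^3 - 8*z^2 + 15*z) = (z - 5)*(z - 4)*(z + 1)*(z^2 - 3*z) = z*(z - 5)*(z - 4)*(z + 1)*(z - 3)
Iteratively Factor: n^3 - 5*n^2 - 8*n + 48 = (n - 4)*(n^2 - n - 12) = (n - 4)*(n + 3)*(n - 4)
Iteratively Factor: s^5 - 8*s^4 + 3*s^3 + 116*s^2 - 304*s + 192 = (s - 1)*(s^4 - 7*s^3 - 4*s^2 + 112*s - 192) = (s - 3)*(s - 1)*(s^3 - 4*s^2 - 16*s + 64) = (s - 3)*(s - 1)*(s + 4)*(s^2 - 8*s + 16) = (s - 4)*(s - 3)*(s - 1)*(s + 4)*(s - 4)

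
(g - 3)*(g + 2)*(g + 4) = g^3 + 3*g^2 - 10*g - 24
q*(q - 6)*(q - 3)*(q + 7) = q^4 - 2*q^3 - 45*q^2 + 126*q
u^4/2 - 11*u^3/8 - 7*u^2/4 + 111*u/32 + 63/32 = (u/2 + 1/4)*(u - 3)*(u - 7/4)*(u + 3/2)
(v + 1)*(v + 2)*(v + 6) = v^3 + 9*v^2 + 20*v + 12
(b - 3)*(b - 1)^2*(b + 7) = b^4 + 2*b^3 - 28*b^2 + 46*b - 21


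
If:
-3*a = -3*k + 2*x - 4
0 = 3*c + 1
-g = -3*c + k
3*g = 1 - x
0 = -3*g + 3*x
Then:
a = -1/12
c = -1/3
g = 1/4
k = -5/4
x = 1/4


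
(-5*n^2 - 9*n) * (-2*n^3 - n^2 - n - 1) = 10*n^5 + 23*n^4 + 14*n^3 + 14*n^2 + 9*n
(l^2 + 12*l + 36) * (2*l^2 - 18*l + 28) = 2*l^4 + 6*l^3 - 116*l^2 - 312*l + 1008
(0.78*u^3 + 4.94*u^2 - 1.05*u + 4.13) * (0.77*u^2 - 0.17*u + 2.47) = 0.6006*u^5 + 3.6712*u^4 + 0.2783*u^3 + 15.5604*u^2 - 3.2956*u + 10.2011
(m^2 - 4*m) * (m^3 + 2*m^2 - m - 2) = m^5 - 2*m^4 - 9*m^3 + 2*m^2 + 8*m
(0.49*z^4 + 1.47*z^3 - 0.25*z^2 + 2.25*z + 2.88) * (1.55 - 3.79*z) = -1.8571*z^5 - 4.8118*z^4 + 3.226*z^3 - 8.915*z^2 - 7.4277*z + 4.464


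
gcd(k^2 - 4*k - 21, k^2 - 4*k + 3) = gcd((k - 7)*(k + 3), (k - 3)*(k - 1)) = 1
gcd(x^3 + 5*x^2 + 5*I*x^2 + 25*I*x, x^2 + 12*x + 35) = x + 5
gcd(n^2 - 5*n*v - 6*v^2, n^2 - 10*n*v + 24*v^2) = -n + 6*v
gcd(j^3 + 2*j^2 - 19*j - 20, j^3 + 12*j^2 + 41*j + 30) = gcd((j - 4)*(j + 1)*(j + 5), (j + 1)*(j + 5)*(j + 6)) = j^2 + 6*j + 5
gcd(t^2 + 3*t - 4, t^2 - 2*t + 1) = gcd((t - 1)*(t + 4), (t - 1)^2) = t - 1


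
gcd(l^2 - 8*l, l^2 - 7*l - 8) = l - 8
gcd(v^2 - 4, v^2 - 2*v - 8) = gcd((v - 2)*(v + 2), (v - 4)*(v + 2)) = v + 2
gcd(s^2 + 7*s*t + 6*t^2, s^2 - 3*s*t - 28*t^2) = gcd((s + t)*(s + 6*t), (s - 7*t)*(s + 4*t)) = 1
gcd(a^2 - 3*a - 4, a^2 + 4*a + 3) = a + 1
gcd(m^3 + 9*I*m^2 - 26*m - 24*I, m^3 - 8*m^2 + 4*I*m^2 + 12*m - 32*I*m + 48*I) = m + 4*I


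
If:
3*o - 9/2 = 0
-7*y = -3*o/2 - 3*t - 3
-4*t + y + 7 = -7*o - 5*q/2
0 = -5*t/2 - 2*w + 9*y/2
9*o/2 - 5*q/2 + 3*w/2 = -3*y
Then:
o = 3/2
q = 12729/1520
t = 6671/608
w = -55/38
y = 3315/608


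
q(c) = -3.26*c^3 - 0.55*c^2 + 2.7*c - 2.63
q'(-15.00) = -2181.30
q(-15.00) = 10835.62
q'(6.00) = -355.98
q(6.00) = -710.39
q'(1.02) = -8.60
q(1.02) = -3.91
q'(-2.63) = -62.05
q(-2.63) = 45.77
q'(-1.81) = -27.35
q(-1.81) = 10.01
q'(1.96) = -37.03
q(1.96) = -24.00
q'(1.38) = -17.44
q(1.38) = -8.52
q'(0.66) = -2.29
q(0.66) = -2.02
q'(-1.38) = -14.41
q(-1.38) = 1.16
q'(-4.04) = -152.48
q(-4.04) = 192.45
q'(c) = -9.78*c^2 - 1.1*c + 2.7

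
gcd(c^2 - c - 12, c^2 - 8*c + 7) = 1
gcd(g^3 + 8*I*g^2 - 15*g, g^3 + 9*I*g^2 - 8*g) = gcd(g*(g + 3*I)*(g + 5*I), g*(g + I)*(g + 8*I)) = g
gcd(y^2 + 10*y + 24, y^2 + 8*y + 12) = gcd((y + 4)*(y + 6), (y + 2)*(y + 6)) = y + 6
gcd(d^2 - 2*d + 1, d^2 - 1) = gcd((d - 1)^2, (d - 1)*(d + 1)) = d - 1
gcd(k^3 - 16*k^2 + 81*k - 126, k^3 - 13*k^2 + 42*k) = k^2 - 13*k + 42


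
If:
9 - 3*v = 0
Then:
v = 3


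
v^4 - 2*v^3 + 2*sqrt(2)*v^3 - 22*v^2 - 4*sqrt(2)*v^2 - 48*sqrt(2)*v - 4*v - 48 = (v - 6)*(v + 4)*(v + sqrt(2))^2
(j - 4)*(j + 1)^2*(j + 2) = j^4 - 11*j^2 - 18*j - 8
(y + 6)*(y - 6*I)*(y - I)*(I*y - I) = I*y^4 + 7*y^3 + 5*I*y^3 + 35*y^2 - 12*I*y^2 - 42*y - 30*I*y + 36*I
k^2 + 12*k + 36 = (k + 6)^2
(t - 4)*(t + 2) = t^2 - 2*t - 8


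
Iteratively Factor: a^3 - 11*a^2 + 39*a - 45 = (a - 5)*(a^2 - 6*a + 9) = (a - 5)*(a - 3)*(a - 3)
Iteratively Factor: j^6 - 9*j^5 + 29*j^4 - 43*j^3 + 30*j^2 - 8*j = (j - 4)*(j^5 - 5*j^4 + 9*j^3 - 7*j^2 + 2*j) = (j - 4)*(j - 2)*(j^4 - 3*j^3 + 3*j^2 - j) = (j - 4)*(j - 2)*(j - 1)*(j^3 - 2*j^2 + j) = j*(j - 4)*(j - 2)*(j - 1)*(j^2 - 2*j + 1) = j*(j - 4)*(j - 2)*(j - 1)^2*(j - 1)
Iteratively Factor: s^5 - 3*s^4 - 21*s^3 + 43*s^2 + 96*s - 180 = (s + 3)*(s^4 - 6*s^3 - 3*s^2 + 52*s - 60) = (s - 2)*(s + 3)*(s^3 - 4*s^2 - 11*s + 30) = (s - 2)*(s + 3)^2*(s^2 - 7*s + 10) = (s - 2)^2*(s + 3)^2*(s - 5)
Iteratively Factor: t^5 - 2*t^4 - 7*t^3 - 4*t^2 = (t + 1)*(t^4 - 3*t^3 - 4*t^2) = t*(t + 1)*(t^3 - 3*t^2 - 4*t) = t^2*(t + 1)*(t^2 - 3*t - 4) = t^2*(t + 1)^2*(t - 4)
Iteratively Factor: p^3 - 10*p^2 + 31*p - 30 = (p - 3)*(p^2 - 7*p + 10) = (p - 3)*(p - 2)*(p - 5)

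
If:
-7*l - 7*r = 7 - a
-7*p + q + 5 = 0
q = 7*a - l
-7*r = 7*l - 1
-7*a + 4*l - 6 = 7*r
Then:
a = 8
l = 63/11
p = 608/77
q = 553/11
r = -430/77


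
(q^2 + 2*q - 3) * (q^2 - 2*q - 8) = q^4 - 15*q^2 - 10*q + 24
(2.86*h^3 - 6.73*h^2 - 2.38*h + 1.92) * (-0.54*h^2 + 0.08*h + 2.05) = -1.5444*h^5 + 3.863*h^4 + 6.6098*h^3 - 15.0237*h^2 - 4.7254*h + 3.936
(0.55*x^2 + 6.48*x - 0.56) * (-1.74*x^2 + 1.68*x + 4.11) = -0.957*x^4 - 10.3512*x^3 + 14.1213*x^2 + 25.692*x - 2.3016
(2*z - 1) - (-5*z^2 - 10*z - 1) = 5*z^2 + 12*z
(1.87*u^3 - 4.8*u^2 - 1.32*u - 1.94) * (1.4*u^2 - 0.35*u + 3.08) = 2.618*u^5 - 7.3745*u^4 + 5.5916*u^3 - 17.038*u^2 - 3.3866*u - 5.9752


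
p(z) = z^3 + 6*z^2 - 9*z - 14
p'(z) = 3*z^2 + 12*z - 9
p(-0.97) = -0.54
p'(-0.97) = -17.82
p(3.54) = 73.69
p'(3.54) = 71.07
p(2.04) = 1.10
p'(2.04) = 27.96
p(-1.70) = 13.73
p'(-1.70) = -20.73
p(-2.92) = 38.54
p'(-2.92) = -18.46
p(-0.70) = -5.10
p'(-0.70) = -15.93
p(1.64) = -8.21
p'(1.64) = 18.75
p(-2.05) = 21.05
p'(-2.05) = -20.99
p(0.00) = -14.00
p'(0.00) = -9.00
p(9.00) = 1120.00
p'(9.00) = 342.00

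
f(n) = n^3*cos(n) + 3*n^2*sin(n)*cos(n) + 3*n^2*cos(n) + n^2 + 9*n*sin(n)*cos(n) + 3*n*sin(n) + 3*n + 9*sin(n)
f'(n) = -n^3*sin(n) - 3*n^2*sin(n)^2 - 3*n^2*sin(n) + 3*n^2*cos(n)^2 + 3*n^2*cos(n) - 9*n*sin(n)^2 + 6*n*sin(n)*cos(n) + 9*n*cos(n)^2 + 9*n*cos(n) + 2*n + 9*sin(n)*cos(n) + 3*sin(n) + 9*cos(n) + 3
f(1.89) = 9.43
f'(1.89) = -46.81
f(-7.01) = -153.03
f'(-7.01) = -47.93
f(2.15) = -4.24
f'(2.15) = -56.57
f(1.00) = 21.71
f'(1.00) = 17.33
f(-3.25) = 3.09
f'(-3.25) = -10.75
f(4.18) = -12.85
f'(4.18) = 37.86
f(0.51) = 10.02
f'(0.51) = 25.53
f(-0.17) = -1.60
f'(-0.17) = 6.92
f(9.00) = -884.44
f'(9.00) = -491.46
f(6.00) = 314.09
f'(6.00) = 393.51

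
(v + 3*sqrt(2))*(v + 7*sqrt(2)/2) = v^2 + 13*sqrt(2)*v/2 + 21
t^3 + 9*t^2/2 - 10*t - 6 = (t - 2)*(t + 1/2)*(t + 6)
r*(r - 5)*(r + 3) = r^3 - 2*r^2 - 15*r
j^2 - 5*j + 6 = (j - 3)*(j - 2)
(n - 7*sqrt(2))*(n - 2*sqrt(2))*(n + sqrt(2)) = n^3 - 8*sqrt(2)*n^2 + 10*n + 28*sqrt(2)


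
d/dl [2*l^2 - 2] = 4*l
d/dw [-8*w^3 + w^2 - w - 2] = -24*w^2 + 2*w - 1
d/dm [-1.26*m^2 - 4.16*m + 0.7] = -2.52*m - 4.16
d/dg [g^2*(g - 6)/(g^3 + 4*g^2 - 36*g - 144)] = 2*g*(5*g + 24)/(g^4 + 20*g^3 + 148*g^2 + 480*g + 576)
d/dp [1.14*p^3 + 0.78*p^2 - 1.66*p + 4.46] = 3.42*p^2 + 1.56*p - 1.66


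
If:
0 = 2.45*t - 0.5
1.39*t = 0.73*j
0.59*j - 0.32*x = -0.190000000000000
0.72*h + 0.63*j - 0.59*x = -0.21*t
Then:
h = 0.67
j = 0.39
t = 0.20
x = 1.31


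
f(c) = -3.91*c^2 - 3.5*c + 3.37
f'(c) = -7.82*c - 3.5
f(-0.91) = 3.32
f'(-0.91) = 3.62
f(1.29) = -7.65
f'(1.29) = -13.59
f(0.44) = 1.07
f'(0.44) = -6.94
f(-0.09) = 3.65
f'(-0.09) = -2.80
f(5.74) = -145.55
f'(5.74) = -48.39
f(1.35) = -8.48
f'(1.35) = -14.06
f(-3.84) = -40.85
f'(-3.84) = 26.53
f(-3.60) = -34.70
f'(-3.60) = 24.65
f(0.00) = 3.37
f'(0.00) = -3.50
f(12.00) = -601.67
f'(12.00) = -97.34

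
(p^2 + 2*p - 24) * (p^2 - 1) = p^4 + 2*p^3 - 25*p^2 - 2*p + 24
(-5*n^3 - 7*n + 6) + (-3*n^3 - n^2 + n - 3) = -8*n^3 - n^2 - 6*n + 3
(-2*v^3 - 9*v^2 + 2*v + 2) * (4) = -8*v^3 - 36*v^2 + 8*v + 8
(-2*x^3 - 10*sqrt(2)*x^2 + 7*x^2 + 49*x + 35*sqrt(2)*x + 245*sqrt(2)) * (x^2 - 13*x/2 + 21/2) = -2*x^5 - 10*sqrt(2)*x^4 + 20*x^4 - 35*x^3/2 + 100*sqrt(2)*x^3 - 245*x^2 - 175*sqrt(2)*x^2/2 - 1225*sqrt(2)*x + 1029*x/2 + 5145*sqrt(2)/2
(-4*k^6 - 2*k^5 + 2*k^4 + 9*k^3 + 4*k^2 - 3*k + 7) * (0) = 0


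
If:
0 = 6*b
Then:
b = 0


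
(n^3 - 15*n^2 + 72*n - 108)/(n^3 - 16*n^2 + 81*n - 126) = (n - 6)/(n - 7)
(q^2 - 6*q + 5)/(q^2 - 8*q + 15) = (q - 1)/(q - 3)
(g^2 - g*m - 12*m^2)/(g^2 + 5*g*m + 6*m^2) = (g - 4*m)/(g + 2*m)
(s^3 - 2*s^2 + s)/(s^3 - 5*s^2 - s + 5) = s*(s - 1)/(s^2 - 4*s - 5)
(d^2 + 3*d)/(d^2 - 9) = d/(d - 3)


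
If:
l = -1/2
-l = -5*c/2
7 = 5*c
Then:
No Solution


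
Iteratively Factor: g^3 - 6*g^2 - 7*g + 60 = (g + 3)*(g^2 - 9*g + 20) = (g - 4)*(g + 3)*(g - 5)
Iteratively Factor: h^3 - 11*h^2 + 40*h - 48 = (h - 4)*(h^2 - 7*h + 12) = (h - 4)^2*(h - 3)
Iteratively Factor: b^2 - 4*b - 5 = (b - 5)*(b + 1)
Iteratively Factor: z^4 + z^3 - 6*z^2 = (z)*(z^3 + z^2 - 6*z) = z^2*(z^2 + z - 6) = z^2*(z - 2)*(z + 3)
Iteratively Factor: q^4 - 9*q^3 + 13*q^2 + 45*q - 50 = (q - 1)*(q^3 - 8*q^2 + 5*q + 50) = (q - 1)*(q + 2)*(q^2 - 10*q + 25) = (q - 5)*(q - 1)*(q + 2)*(q - 5)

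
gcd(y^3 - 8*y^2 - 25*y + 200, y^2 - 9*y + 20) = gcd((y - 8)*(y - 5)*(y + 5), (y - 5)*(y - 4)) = y - 5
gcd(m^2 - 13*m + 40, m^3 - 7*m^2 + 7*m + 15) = m - 5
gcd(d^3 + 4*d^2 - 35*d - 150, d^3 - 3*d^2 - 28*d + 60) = d^2 - d - 30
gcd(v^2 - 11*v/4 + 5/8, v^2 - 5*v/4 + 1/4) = v - 1/4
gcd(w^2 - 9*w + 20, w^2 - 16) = w - 4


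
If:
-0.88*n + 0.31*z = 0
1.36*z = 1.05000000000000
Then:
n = 0.27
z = 0.77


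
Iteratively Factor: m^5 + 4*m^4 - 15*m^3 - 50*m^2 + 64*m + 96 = (m - 3)*(m^4 + 7*m^3 + 6*m^2 - 32*m - 32) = (m - 3)*(m + 1)*(m^3 + 6*m^2 - 32) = (m - 3)*(m - 2)*(m + 1)*(m^2 + 8*m + 16) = (m - 3)*(m - 2)*(m + 1)*(m + 4)*(m + 4)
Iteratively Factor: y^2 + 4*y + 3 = (y + 1)*(y + 3)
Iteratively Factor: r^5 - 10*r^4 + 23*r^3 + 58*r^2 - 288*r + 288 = (r - 4)*(r^4 - 6*r^3 - r^2 + 54*r - 72) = (r - 4)^2*(r^3 - 2*r^2 - 9*r + 18) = (r - 4)^2*(r + 3)*(r^2 - 5*r + 6) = (r - 4)^2*(r - 2)*(r + 3)*(r - 3)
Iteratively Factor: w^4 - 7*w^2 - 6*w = (w)*(w^3 - 7*w - 6) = w*(w + 1)*(w^2 - w - 6) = w*(w + 1)*(w + 2)*(w - 3)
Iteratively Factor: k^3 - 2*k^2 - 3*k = (k)*(k^2 - 2*k - 3) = k*(k - 3)*(k + 1)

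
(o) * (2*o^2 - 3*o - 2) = 2*o^3 - 3*o^2 - 2*o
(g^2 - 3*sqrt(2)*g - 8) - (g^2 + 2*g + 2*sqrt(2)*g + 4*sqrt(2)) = -5*sqrt(2)*g - 2*g - 8 - 4*sqrt(2)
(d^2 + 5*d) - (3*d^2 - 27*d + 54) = -2*d^2 + 32*d - 54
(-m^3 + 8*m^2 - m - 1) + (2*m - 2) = -m^3 + 8*m^2 + m - 3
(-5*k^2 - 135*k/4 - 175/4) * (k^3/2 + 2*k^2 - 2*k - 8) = -5*k^5/2 - 215*k^4/8 - 635*k^3/8 + 20*k^2 + 715*k/2 + 350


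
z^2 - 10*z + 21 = (z - 7)*(z - 3)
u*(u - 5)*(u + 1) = u^3 - 4*u^2 - 5*u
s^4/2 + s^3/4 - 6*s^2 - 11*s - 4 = (s/2 + 1)*(s - 4)*(s + 1/2)*(s + 2)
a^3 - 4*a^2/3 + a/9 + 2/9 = (a - 1)*(a - 2/3)*(a + 1/3)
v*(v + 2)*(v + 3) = v^3 + 5*v^2 + 6*v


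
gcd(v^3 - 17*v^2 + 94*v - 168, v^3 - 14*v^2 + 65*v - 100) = v - 4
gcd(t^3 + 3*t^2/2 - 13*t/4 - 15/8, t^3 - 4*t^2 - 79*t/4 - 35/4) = t^2 + 3*t + 5/4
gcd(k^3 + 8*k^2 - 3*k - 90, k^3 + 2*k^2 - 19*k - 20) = k + 5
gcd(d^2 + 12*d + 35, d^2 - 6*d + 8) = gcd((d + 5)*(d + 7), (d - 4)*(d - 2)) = 1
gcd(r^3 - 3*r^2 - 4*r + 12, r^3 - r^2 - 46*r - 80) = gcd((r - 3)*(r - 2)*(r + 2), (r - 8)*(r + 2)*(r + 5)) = r + 2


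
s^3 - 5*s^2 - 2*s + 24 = (s - 4)*(s - 3)*(s + 2)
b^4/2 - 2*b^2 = b^2*(b/2 + 1)*(b - 2)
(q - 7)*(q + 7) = q^2 - 49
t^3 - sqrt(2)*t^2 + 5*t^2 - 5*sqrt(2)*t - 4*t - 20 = (t + 5)*(t - 2*sqrt(2))*(t + sqrt(2))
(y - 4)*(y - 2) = y^2 - 6*y + 8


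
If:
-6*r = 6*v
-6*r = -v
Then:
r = 0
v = 0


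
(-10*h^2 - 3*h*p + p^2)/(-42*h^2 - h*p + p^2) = (10*h^2 + 3*h*p - p^2)/(42*h^2 + h*p - p^2)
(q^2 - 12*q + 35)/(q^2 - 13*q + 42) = (q - 5)/(q - 6)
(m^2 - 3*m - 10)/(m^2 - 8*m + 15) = (m + 2)/(m - 3)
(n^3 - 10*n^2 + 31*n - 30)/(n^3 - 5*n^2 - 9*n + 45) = (n - 2)/(n + 3)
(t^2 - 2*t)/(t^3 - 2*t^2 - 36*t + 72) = t/(t^2 - 36)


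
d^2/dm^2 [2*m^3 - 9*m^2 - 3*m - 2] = 12*m - 18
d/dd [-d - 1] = -1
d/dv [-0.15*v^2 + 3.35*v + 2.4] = 3.35 - 0.3*v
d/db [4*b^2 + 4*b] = 8*b + 4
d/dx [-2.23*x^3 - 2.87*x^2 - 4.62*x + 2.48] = -6.69*x^2 - 5.74*x - 4.62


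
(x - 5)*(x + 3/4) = x^2 - 17*x/4 - 15/4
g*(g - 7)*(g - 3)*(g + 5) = g^4 - 5*g^3 - 29*g^2 + 105*g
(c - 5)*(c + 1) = c^2 - 4*c - 5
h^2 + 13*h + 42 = (h + 6)*(h + 7)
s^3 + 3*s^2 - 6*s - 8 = (s - 2)*(s + 1)*(s + 4)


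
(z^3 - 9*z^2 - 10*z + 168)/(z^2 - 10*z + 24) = (z^2 - 3*z - 28)/(z - 4)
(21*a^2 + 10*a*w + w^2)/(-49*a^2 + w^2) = (3*a + w)/(-7*a + w)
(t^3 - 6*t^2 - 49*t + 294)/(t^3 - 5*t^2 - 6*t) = (t^2 - 49)/(t*(t + 1))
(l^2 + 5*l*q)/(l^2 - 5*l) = (l + 5*q)/(l - 5)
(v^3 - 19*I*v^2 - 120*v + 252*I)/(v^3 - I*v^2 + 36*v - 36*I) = (v^2 - 13*I*v - 42)/(v^2 + 5*I*v + 6)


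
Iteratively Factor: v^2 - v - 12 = (v + 3)*(v - 4)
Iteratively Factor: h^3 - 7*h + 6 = (h - 2)*(h^2 + 2*h - 3) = (h - 2)*(h - 1)*(h + 3)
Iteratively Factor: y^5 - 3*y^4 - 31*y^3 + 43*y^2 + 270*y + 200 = (y + 4)*(y^4 - 7*y^3 - 3*y^2 + 55*y + 50) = (y - 5)*(y + 4)*(y^3 - 2*y^2 - 13*y - 10) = (y - 5)^2*(y + 4)*(y^2 + 3*y + 2) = (y - 5)^2*(y + 2)*(y + 4)*(y + 1)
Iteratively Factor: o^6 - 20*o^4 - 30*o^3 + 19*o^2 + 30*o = (o - 5)*(o^5 + 5*o^4 + 5*o^3 - 5*o^2 - 6*o) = (o - 5)*(o + 2)*(o^4 + 3*o^3 - o^2 - 3*o) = (o - 5)*(o + 2)*(o + 3)*(o^3 - o) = (o - 5)*(o + 1)*(o + 2)*(o + 3)*(o^2 - o) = o*(o - 5)*(o + 1)*(o + 2)*(o + 3)*(o - 1)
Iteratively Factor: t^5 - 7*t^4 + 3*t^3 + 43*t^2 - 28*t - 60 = (t - 3)*(t^4 - 4*t^3 - 9*t^2 + 16*t + 20) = (t - 3)*(t + 2)*(t^3 - 6*t^2 + 3*t + 10) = (t - 5)*(t - 3)*(t + 2)*(t^2 - t - 2) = (t - 5)*(t - 3)*(t + 1)*(t + 2)*(t - 2)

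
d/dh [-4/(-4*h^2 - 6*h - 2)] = 2*(-4*h - 3)/(2*h^2 + 3*h + 1)^2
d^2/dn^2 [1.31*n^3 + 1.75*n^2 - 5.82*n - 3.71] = 7.86*n + 3.5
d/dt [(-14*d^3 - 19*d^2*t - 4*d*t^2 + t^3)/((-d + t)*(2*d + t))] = (13*d^2 - 2*d*t + t^2)/(d^2 - 2*d*t + t^2)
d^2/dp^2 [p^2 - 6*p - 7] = 2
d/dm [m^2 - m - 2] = 2*m - 1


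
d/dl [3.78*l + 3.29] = 3.78000000000000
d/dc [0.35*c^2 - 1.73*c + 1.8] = 0.7*c - 1.73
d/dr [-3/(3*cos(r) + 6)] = -sin(r)/(cos(r) + 2)^2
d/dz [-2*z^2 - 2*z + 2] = -4*z - 2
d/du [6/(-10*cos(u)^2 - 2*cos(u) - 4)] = -3*(10*cos(u) + 1)*sin(u)/(5*cos(u)^2 + cos(u) + 2)^2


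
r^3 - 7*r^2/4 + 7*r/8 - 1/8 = (r - 1)*(r - 1/2)*(r - 1/4)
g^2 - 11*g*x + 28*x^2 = (g - 7*x)*(g - 4*x)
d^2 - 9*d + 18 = (d - 6)*(d - 3)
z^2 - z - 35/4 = (z - 7/2)*(z + 5/2)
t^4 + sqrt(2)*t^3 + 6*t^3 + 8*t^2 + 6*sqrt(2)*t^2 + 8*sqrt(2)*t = t*(t + 2)*(t + 4)*(t + sqrt(2))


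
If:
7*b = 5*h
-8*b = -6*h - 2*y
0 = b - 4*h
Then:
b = 0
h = 0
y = 0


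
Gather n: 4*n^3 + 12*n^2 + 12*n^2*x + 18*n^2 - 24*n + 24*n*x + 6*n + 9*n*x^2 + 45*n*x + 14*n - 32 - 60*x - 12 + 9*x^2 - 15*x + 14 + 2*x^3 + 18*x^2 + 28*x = 4*n^3 + n^2*(12*x + 30) + n*(9*x^2 + 69*x - 4) + 2*x^3 + 27*x^2 - 47*x - 30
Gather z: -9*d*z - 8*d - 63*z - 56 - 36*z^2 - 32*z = -8*d - 36*z^2 + z*(-9*d - 95) - 56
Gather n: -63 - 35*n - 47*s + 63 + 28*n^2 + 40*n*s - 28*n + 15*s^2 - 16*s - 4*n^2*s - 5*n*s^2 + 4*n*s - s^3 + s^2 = n^2*(28 - 4*s) + n*(-5*s^2 + 44*s - 63) - s^3 + 16*s^2 - 63*s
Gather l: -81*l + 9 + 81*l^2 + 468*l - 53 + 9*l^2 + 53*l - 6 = 90*l^2 + 440*l - 50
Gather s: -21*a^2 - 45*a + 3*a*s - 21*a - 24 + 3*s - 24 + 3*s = -21*a^2 - 66*a + s*(3*a + 6) - 48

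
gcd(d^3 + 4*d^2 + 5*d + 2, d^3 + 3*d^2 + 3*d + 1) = d^2 + 2*d + 1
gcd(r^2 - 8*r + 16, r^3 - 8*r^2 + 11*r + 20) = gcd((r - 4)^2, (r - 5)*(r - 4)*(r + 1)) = r - 4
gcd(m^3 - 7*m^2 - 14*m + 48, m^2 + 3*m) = m + 3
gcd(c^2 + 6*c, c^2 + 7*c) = c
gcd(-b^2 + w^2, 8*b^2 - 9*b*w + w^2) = -b + w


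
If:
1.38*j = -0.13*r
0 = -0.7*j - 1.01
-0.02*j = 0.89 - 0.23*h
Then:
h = 3.74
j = -1.44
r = 15.32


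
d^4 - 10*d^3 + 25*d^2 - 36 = (d - 6)*(d - 3)*(d - 2)*(d + 1)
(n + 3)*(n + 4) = n^2 + 7*n + 12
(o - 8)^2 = o^2 - 16*o + 64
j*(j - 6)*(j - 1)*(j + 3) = j^4 - 4*j^3 - 15*j^2 + 18*j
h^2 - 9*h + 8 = (h - 8)*(h - 1)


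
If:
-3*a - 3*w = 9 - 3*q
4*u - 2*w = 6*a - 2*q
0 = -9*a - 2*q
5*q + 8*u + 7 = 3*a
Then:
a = -2/7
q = 9/7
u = -25/14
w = -10/7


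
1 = 1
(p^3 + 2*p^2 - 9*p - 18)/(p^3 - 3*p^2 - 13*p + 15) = (p^2 - p - 6)/(p^2 - 6*p + 5)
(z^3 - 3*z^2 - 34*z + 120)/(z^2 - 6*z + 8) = (z^2 + z - 30)/(z - 2)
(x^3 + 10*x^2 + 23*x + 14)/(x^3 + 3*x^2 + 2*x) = (x + 7)/x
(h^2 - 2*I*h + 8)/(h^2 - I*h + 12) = (h + 2*I)/(h + 3*I)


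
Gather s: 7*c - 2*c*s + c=-2*c*s + 8*c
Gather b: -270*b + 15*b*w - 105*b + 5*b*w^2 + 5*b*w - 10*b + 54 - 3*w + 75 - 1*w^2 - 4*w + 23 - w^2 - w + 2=b*(5*w^2 + 20*w - 385) - 2*w^2 - 8*w + 154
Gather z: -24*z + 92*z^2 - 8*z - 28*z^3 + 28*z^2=-28*z^3 + 120*z^2 - 32*z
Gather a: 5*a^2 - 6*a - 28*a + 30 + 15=5*a^2 - 34*a + 45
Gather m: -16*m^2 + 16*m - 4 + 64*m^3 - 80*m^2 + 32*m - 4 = 64*m^3 - 96*m^2 + 48*m - 8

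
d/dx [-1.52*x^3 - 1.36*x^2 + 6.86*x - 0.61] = -4.56*x^2 - 2.72*x + 6.86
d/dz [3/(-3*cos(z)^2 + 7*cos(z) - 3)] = 3*(7 - 6*cos(z))*sin(z)/(3*cos(z)^2 - 7*cos(z) + 3)^2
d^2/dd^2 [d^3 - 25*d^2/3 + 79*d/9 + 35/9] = 6*d - 50/3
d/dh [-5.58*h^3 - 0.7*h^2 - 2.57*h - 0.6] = -16.74*h^2 - 1.4*h - 2.57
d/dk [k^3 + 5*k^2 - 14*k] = 3*k^2 + 10*k - 14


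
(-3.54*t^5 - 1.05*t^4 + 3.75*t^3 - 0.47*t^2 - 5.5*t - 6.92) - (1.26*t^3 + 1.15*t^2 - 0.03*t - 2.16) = -3.54*t^5 - 1.05*t^4 + 2.49*t^3 - 1.62*t^2 - 5.47*t - 4.76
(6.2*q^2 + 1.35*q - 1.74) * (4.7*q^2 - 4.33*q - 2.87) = 29.14*q^4 - 20.501*q^3 - 31.8175*q^2 + 3.6597*q + 4.9938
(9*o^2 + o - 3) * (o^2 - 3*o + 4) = 9*o^4 - 26*o^3 + 30*o^2 + 13*o - 12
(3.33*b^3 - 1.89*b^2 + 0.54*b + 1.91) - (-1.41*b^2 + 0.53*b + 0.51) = 3.33*b^3 - 0.48*b^2 + 0.01*b + 1.4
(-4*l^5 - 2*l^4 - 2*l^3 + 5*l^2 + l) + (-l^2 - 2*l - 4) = -4*l^5 - 2*l^4 - 2*l^3 + 4*l^2 - l - 4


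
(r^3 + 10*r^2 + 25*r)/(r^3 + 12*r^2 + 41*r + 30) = r*(r + 5)/(r^2 + 7*r + 6)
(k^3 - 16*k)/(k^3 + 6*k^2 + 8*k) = (k - 4)/(k + 2)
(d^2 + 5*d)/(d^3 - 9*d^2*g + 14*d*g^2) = (d + 5)/(d^2 - 9*d*g + 14*g^2)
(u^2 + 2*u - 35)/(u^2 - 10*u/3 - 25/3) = 3*(u + 7)/(3*u + 5)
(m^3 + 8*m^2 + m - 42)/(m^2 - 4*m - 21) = (m^2 + 5*m - 14)/(m - 7)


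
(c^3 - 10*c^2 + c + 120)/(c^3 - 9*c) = (c^2 - 13*c + 40)/(c*(c - 3))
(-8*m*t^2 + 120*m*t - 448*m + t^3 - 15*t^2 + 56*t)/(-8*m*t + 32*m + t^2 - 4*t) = (t^2 - 15*t + 56)/(t - 4)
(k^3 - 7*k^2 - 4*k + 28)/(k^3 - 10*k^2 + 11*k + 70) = (k - 2)/(k - 5)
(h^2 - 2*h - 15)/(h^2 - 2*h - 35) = (-h^2 + 2*h + 15)/(-h^2 + 2*h + 35)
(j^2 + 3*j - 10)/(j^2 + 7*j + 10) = (j - 2)/(j + 2)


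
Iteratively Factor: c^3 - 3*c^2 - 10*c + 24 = (c + 3)*(c^2 - 6*c + 8) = (c - 4)*(c + 3)*(c - 2)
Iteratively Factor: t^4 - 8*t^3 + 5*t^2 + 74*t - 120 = (t + 3)*(t^3 - 11*t^2 + 38*t - 40) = (t - 5)*(t + 3)*(t^2 - 6*t + 8) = (t - 5)*(t - 2)*(t + 3)*(t - 4)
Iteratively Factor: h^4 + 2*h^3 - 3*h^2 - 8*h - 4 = (h + 1)*(h^3 + h^2 - 4*h - 4) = (h + 1)*(h + 2)*(h^2 - h - 2) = (h - 2)*(h + 1)*(h + 2)*(h + 1)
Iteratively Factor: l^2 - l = (l - 1)*(l)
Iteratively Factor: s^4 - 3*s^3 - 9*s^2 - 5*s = (s + 1)*(s^3 - 4*s^2 - 5*s) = (s - 5)*(s + 1)*(s^2 + s) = s*(s - 5)*(s + 1)*(s + 1)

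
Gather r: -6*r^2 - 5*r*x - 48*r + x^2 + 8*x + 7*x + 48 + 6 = -6*r^2 + r*(-5*x - 48) + x^2 + 15*x + 54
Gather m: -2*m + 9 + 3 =12 - 2*m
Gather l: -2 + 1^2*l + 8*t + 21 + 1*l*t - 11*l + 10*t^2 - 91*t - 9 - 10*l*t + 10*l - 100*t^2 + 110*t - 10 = -9*l*t - 90*t^2 + 27*t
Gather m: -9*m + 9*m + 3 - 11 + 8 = 0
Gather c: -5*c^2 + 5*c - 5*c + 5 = 5 - 5*c^2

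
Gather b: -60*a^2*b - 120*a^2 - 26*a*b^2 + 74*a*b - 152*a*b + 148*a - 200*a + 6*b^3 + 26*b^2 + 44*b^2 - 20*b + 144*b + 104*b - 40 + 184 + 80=-120*a^2 - 52*a + 6*b^3 + b^2*(70 - 26*a) + b*(-60*a^2 - 78*a + 228) + 224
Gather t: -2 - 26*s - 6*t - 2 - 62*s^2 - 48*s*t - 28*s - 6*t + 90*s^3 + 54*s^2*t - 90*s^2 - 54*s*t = 90*s^3 - 152*s^2 - 54*s + t*(54*s^2 - 102*s - 12) - 4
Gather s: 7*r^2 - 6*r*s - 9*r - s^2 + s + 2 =7*r^2 - 9*r - s^2 + s*(1 - 6*r) + 2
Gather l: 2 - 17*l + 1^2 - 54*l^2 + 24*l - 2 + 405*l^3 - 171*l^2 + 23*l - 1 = 405*l^3 - 225*l^2 + 30*l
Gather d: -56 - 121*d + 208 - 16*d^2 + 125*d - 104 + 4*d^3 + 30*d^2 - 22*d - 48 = 4*d^3 + 14*d^2 - 18*d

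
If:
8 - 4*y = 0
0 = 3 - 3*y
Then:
No Solution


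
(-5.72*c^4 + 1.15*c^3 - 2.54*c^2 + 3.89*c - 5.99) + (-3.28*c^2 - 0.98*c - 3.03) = -5.72*c^4 + 1.15*c^3 - 5.82*c^2 + 2.91*c - 9.02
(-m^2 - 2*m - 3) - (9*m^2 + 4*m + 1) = -10*m^2 - 6*m - 4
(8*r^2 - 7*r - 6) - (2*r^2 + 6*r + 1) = 6*r^2 - 13*r - 7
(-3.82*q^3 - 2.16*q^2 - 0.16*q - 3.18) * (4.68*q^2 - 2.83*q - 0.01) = -17.8776*q^5 + 0.701799999999999*q^4 + 5.4022*q^3 - 14.408*q^2 + 9.001*q + 0.0318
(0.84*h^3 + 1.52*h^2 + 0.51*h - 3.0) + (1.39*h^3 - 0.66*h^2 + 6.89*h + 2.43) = 2.23*h^3 + 0.86*h^2 + 7.4*h - 0.57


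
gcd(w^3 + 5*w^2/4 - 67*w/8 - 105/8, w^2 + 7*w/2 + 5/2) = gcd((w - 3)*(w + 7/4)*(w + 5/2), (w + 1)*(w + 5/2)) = w + 5/2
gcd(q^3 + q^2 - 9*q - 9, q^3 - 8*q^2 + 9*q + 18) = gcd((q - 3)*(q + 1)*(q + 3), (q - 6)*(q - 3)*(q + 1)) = q^2 - 2*q - 3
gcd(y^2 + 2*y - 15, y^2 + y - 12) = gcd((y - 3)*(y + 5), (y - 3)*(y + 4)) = y - 3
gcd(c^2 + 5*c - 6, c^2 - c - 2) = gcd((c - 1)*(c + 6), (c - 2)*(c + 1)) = 1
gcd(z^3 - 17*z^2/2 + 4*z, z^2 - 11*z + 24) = z - 8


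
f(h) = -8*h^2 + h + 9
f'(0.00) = 1.00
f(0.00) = 9.00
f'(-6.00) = 97.00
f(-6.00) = -285.00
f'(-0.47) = 8.52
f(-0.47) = 6.76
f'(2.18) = -33.88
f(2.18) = -26.84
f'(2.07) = -32.12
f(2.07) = -23.21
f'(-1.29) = 21.64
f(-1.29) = -5.60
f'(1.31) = -19.96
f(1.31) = -3.42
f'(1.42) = -21.72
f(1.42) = -5.71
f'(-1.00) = 17.00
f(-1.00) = 0.00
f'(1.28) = -19.48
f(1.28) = -2.83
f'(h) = 1 - 16*h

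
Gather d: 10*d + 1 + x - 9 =10*d + x - 8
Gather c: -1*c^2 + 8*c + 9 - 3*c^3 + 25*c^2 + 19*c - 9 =-3*c^3 + 24*c^2 + 27*c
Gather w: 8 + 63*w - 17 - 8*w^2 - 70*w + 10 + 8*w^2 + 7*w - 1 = 0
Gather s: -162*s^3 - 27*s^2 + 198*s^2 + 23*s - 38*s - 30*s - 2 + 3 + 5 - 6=-162*s^3 + 171*s^2 - 45*s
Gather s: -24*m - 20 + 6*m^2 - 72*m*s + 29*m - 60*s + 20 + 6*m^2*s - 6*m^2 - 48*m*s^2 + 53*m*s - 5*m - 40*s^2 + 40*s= s^2*(-48*m - 40) + s*(6*m^2 - 19*m - 20)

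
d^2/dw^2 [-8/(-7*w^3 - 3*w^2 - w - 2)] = 16*(-3*(7*w + 1)*(7*w^3 + 3*w^2 + w + 2) + (21*w^2 + 6*w + 1)^2)/(7*w^3 + 3*w^2 + w + 2)^3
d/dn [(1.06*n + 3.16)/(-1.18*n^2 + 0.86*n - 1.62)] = (1.2508*n^2 + 7.4576*n - 4.4348)/(1.3924*n^4 - 2.0296*n^3 + 4.5628*n^2 - 2.7864*n + 2.6244)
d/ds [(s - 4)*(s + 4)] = 2*s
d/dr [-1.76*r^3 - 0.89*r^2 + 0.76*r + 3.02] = -5.28*r^2 - 1.78*r + 0.76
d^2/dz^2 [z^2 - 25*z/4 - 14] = 2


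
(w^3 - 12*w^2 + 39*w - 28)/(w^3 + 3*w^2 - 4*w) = (w^2 - 11*w + 28)/(w*(w + 4))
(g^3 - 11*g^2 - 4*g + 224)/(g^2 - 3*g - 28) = g - 8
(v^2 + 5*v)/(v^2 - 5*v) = (v + 5)/(v - 5)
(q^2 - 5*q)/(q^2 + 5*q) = (q - 5)/(q + 5)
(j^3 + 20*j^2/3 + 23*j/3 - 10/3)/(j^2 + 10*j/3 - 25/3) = (3*j^2 + 5*j - 2)/(3*j - 5)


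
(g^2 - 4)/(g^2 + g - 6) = (g + 2)/(g + 3)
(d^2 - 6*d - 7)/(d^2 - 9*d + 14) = (d + 1)/(d - 2)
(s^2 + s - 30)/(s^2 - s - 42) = (s - 5)/(s - 7)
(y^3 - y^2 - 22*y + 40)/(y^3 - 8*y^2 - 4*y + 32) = (y^2 + y - 20)/(y^2 - 6*y - 16)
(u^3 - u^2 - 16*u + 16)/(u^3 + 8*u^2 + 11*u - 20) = (u - 4)/(u + 5)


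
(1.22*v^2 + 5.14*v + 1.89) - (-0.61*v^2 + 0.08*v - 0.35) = 1.83*v^2 + 5.06*v + 2.24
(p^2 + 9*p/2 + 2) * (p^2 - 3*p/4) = p^4 + 15*p^3/4 - 11*p^2/8 - 3*p/2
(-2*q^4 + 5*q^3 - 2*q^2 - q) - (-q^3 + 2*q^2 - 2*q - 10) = -2*q^4 + 6*q^3 - 4*q^2 + q + 10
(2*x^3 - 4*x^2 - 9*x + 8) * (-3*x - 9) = -6*x^4 - 6*x^3 + 63*x^2 + 57*x - 72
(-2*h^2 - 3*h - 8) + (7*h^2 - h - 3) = 5*h^2 - 4*h - 11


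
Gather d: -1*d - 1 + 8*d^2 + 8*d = 8*d^2 + 7*d - 1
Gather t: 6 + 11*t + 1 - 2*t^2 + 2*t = -2*t^2 + 13*t + 7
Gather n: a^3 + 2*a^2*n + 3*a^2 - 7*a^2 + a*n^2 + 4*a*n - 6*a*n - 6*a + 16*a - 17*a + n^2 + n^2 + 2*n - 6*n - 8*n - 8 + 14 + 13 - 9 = a^3 - 4*a^2 - 7*a + n^2*(a + 2) + n*(2*a^2 - 2*a - 12) + 10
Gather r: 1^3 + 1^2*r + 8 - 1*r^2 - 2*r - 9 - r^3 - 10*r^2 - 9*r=-r^3 - 11*r^2 - 10*r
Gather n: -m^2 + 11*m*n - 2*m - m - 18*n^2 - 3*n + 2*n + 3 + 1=-m^2 - 3*m - 18*n^2 + n*(11*m - 1) + 4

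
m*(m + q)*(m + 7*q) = m^3 + 8*m^2*q + 7*m*q^2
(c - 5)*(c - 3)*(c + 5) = c^3 - 3*c^2 - 25*c + 75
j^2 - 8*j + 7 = (j - 7)*(j - 1)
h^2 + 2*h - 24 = (h - 4)*(h + 6)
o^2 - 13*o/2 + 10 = (o - 4)*(o - 5/2)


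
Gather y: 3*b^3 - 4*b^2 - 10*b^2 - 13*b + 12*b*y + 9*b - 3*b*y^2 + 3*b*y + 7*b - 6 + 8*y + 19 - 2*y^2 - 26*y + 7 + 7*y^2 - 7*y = 3*b^3 - 14*b^2 + 3*b + y^2*(5 - 3*b) + y*(15*b - 25) + 20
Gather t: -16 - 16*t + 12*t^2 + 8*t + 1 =12*t^2 - 8*t - 15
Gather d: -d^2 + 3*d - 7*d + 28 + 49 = -d^2 - 4*d + 77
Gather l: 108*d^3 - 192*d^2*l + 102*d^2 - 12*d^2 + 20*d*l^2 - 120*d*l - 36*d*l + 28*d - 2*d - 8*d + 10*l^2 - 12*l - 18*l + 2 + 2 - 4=108*d^3 + 90*d^2 + 18*d + l^2*(20*d + 10) + l*(-192*d^2 - 156*d - 30)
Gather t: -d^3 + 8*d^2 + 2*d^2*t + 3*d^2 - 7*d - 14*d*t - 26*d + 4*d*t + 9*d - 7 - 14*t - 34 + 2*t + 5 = -d^3 + 11*d^2 - 24*d + t*(2*d^2 - 10*d - 12) - 36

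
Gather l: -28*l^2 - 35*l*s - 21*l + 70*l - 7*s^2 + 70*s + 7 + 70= -28*l^2 + l*(49 - 35*s) - 7*s^2 + 70*s + 77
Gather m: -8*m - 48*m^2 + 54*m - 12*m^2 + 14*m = -60*m^2 + 60*m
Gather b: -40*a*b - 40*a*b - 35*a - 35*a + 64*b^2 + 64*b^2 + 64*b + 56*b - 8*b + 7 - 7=-70*a + 128*b^2 + b*(112 - 80*a)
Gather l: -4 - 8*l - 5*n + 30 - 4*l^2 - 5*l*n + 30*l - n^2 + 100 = -4*l^2 + l*(22 - 5*n) - n^2 - 5*n + 126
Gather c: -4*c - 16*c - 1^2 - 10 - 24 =-20*c - 35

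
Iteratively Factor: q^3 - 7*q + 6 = (q - 2)*(q^2 + 2*q - 3) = (q - 2)*(q - 1)*(q + 3)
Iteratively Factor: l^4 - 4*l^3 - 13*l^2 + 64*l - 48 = (l + 4)*(l^3 - 8*l^2 + 19*l - 12) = (l - 1)*(l + 4)*(l^2 - 7*l + 12) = (l - 3)*(l - 1)*(l + 4)*(l - 4)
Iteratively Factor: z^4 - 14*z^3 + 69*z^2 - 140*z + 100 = (z - 5)*(z^3 - 9*z^2 + 24*z - 20) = (z - 5)*(z - 2)*(z^2 - 7*z + 10) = (z - 5)^2*(z - 2)*(z - 2)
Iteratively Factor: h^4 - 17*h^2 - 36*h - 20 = (h + 2)*(h^3 - 2*h^2 - 13*h - 10) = (h + 2)^2*(h^2 - 4*h - 5) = (h + 1)*(h + 2)^2*(h - 5)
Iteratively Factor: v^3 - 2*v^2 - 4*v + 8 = (v - 2)*(v^2 - 4) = (v - 2)^2*(v + 2)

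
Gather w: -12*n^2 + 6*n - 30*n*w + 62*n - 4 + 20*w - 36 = -12*n^2 + 68*n + w*(20 - 30*n) - 40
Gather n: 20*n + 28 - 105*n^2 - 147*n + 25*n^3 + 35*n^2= 25*n^3 - 70*n^2 - 127*n + 28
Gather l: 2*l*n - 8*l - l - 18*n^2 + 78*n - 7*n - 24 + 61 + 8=l*(2*n - 9) - 18*n^2 + 71*n + 45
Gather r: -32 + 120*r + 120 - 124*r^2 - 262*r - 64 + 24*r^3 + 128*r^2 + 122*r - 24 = 24*r^3 + 4*r^2 - 20*r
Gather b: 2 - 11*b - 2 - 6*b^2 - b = -6*b^2 - 12*b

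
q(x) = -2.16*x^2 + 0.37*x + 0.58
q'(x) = 0.37 - 4.32*x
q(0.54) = 0.15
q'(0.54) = -1.96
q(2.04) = -7.65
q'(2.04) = -8.44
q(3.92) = -31.16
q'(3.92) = -16.56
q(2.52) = -12.20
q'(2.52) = -10.52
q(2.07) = -7.91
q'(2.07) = -8.57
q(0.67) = -0.14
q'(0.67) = -2.52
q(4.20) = -35.97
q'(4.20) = -17.77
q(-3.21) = -22.86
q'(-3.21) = 14.24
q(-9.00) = -177.71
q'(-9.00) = 39.25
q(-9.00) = -177.71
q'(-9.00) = 39.25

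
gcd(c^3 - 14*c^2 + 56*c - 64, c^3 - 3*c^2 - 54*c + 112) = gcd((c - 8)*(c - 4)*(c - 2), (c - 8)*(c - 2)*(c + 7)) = c^2 - 10*c + 16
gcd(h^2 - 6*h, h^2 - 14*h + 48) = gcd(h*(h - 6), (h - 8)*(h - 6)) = h - 6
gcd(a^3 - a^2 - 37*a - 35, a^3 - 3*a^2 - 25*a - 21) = a^2 - 6*a - 7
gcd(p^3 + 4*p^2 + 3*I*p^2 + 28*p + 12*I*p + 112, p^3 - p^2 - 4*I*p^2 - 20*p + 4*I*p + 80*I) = p^2 + p*(4 - 4*I) - 16*I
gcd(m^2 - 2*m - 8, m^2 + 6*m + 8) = m + 2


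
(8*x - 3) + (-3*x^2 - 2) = -3*x^2 + 8*x - 5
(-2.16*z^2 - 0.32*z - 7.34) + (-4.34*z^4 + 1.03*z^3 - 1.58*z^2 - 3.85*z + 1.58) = -4.34*z^4 + 1.03*z^3 - 3.74*z^2 - 4.17*z - 5.76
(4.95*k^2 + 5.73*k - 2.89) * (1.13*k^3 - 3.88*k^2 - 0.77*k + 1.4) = 5.5935*k^5 - 12.7311*k^4 - 29.3096*k^3 + 13.7311*k^2 + 10.2473*k - 4.046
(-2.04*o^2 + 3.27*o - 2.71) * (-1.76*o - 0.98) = 3.5904*o^3 - 3.756*o^2 + 1.565*o + 2.6558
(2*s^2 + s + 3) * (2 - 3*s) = -6*s^3 + s^2 - 7*s + 6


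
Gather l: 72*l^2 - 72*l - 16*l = 72*l^2 - 88*l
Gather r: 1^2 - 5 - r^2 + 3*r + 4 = -r^2 + 3*r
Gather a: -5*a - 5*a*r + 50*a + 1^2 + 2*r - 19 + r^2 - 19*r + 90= a*(45 - 5*r) + r^2 - 17*r + 72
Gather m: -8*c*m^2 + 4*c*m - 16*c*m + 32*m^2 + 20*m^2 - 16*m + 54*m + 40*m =m^2*(52 - 8*c) + m*(78 - 12*c)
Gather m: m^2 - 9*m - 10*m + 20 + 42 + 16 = m^2 - 19*m + 78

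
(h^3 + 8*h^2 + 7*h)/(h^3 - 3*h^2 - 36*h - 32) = h*(h + 7)/(h^2 - 4*h - 32)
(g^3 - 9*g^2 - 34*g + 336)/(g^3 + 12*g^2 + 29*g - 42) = (g^2 - 15*g + 56)/(g^2 + 6*g - 7)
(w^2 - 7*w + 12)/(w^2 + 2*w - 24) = (w - 3)/(w + 6)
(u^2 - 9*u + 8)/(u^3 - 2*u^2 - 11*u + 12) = (u - 8)/(u^2 - u - 12)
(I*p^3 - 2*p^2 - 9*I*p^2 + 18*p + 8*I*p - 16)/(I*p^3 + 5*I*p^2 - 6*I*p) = (p^2 + 2*p*(-4 + I) - 16*I)/(p*(p + 6))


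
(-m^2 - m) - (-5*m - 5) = -m^2 + 4*m + 5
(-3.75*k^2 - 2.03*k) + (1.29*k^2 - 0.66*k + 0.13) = -2.46*k^2 - 2.69*k + 0.13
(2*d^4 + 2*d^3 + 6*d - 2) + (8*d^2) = 2*d^4 + 2*d^3 + 8*d^2 + 6*d - 2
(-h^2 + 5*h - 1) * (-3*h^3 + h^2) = 3*h^5 - 16*h^4 + 8*h^3 - h^2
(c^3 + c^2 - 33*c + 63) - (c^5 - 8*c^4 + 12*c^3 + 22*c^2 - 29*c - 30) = -c^5 + 8*c^4 - 11*c^3 - 21*c^2 - 4*c + 93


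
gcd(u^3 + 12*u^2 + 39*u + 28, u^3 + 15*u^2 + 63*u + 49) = u^2 + 8*u + 7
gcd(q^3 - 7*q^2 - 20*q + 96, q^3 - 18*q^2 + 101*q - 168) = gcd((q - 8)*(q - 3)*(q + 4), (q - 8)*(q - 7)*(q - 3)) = q^2 - 11*q + 24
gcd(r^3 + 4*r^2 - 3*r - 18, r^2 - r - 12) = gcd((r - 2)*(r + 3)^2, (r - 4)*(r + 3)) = r + 3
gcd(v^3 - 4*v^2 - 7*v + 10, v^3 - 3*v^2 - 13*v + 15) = v^2 - 6*v + 5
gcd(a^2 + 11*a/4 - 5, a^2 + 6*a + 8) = a + 4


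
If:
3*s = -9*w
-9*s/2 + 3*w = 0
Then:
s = 0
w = 0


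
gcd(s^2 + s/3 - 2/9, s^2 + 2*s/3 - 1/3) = s - 1/3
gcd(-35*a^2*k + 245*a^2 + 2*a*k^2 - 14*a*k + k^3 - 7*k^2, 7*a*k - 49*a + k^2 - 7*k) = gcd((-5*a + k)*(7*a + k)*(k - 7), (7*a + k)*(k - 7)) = 7*a*k - 49*a + k^2 - 7*k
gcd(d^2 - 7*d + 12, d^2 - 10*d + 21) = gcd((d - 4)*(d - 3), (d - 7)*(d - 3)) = d - 3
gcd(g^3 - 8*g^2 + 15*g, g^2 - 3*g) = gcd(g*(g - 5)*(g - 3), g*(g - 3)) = g^2 - 3*g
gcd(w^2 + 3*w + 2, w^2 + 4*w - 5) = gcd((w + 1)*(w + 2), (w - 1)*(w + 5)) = 1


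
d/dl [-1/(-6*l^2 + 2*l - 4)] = (1 - 6*l)/(2*(3*l^2 - l + 2)^2)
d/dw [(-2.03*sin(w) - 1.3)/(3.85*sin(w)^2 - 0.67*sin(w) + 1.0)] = (7.8155*sin(w)^2 + 10.01*sin(w) - 2.901)*cos(w)/(14.8225*sin(w)^4 - 5.159*sin(w)^3 + 8.1489*sin(w)^2 - 1.34*sin(w) + 1.0)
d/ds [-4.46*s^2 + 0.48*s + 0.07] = 0.48 - 8.92*s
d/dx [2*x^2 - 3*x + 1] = 4*x - 3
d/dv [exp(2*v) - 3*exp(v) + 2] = (2*exp(v) - 3)*exp(v)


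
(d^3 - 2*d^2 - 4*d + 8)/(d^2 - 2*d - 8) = (d^2 - 4*d + 4)/(d - 4)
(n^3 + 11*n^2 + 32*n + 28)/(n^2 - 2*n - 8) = (n^2 + 9*n + 14)/(n - 4)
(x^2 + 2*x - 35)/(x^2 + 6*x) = (x^2 + 2*x - 35)/(x*(x + 6))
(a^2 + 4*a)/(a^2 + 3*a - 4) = a/(a - 1)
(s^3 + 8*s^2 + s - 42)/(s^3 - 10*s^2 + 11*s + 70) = (s^3 + 8*s^2 + s - 42)/(s^3 - 10*s^2 + 11*s + 70)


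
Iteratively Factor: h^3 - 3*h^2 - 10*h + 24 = (h - 2)*(h^2 - h - 12) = (h - 4)*(h - 2)*(h + 3)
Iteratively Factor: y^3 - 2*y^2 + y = (y - 1)*(y^2 - y) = y*(y - 1)*(y - 1)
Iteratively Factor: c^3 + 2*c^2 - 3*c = (c)*(c^2 + 2*c - 3) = c*(c + 3)*(c - 1)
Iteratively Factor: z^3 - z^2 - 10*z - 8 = (z + 1)*(z^2 - 2*z - 8) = (z + 1)*(z + 2)*(z - 4)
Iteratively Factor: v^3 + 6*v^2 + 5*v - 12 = (v + 4)*(v^2 + 2*v - 3) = (v + 3)*(v + 4)*(v - 1)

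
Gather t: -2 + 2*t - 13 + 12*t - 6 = 14*t - 21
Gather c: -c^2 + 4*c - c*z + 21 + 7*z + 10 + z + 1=-c^2 + c*(4 - z) + 8*z + 32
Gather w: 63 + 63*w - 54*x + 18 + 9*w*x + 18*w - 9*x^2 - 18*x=w*(9*x + 81) - 9*x^2 - 72*x + 81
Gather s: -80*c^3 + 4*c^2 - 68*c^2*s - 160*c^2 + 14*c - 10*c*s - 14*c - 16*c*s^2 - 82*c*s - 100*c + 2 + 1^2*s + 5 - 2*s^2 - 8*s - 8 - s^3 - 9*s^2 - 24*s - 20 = -80*c^3 - 156*c^2 - 100*c - s^3 + s^2*(-16*c - 11) + s*(-68*c^2 - 92*c - 31) - 21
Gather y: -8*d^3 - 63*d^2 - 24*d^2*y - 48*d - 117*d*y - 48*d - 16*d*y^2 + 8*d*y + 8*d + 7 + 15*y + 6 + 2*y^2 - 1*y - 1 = -8*d^3 - 63*d^2 - 88*d + y^2*(2 - 16*d) + y*(-24*d^2 - 109*d + 14) + 12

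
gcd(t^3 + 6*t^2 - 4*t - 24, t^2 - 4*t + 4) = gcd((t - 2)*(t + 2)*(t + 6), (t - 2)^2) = t - 2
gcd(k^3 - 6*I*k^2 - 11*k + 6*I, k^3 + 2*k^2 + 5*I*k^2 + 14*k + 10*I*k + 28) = k - 2*I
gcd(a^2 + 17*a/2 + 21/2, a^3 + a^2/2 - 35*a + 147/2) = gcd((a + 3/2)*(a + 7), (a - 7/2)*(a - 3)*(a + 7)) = a + 7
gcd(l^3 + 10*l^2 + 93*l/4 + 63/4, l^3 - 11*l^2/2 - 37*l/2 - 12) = l + 3/2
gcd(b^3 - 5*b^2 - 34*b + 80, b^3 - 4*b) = b - 2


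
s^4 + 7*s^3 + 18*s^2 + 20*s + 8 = (s + 1)*(s + 2)^3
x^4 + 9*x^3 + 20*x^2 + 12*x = x*(x + 1)*(x + 2)*(x + 6)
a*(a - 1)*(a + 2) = a^3 + a^2 - 2*a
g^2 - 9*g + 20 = (g - 5)*(g - 4)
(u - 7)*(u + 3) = u^2 - 4*u - 21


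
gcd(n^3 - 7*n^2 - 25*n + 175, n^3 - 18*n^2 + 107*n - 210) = n^2 - 12*n + 35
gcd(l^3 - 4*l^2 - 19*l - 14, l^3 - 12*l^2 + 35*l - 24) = 1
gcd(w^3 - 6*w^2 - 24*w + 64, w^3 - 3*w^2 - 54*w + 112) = w^2 - 10*w + 16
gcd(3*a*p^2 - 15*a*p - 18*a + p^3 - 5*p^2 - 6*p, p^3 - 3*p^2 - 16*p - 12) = p^2 - 5*p - 6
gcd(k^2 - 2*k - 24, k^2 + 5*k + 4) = k + 4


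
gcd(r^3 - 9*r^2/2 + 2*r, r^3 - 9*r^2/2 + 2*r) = r^3 - 9*r^2/2 + 2*r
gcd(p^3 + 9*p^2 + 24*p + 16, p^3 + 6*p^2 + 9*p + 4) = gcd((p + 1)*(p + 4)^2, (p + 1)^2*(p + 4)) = p^2 + 5*p + 4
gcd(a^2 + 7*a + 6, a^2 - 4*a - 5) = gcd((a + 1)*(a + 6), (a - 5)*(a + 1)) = a + 1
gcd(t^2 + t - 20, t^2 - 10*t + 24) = t - 4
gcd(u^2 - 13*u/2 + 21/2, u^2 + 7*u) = 1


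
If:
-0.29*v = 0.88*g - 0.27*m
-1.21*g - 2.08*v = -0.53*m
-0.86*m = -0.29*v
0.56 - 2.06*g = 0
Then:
No Solution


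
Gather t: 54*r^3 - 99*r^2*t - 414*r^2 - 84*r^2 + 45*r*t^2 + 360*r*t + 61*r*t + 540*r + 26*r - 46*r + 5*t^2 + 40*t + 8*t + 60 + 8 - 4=54*r^3 - 498*r^2 + 520*r + t^2*(45*r + 5) + t*(-99*r^2 + 421*r + 48) + 64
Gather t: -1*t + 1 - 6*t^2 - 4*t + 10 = -6*t^2 - 5*t + 11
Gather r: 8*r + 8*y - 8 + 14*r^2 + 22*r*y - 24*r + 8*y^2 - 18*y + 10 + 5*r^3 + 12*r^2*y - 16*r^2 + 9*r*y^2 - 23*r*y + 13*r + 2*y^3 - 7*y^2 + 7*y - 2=5*r^3 + r^2*(12*y - 2) + r*(9*y^2 - y - 3) + 2*y^3 + y^2 - 3*y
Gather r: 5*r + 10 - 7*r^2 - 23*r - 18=-7*r^2 - 18*r - 8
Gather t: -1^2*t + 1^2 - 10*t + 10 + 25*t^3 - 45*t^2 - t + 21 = 25*t^3 - 45*t^2 - 12*t + 32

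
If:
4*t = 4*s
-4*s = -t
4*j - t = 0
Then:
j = 0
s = 0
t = 0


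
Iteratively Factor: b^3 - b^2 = (b)*(b^2 - b) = b^2*(b - 1)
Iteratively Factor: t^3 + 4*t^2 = (t)*(t^2 + 4*t) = t^2*(t + 4)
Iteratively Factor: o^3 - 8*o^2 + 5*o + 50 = (o - 5)*(o^2 - 3*o - 10) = (o - 5)*(o + 2)*(o - 5)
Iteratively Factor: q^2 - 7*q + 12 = (q - 3)*(q - 4)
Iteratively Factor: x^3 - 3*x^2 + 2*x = (x)*(x^2 - 3*x + 2) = x*(x - 1)*(x - 2)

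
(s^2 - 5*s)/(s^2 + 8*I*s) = (s - 5)/(s + 8*I)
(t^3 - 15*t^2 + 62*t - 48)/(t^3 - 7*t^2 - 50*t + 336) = (t - 1)/(t + 7)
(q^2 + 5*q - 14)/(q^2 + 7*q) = (q - 2)/q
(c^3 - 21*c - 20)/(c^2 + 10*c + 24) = (c^2 - 4*c - 5)/(c + 6)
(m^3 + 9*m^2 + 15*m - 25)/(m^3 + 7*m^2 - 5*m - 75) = (m - 1)/(m - 3)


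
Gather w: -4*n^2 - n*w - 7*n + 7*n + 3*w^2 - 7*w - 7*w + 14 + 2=-4*n^2 + 3*w^2 + w*(-n - 14) + 16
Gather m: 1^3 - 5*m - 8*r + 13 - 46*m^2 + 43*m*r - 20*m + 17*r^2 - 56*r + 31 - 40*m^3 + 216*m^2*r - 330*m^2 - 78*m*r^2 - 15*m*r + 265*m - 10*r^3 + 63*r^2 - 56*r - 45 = -40*m^3 + m^2*(216*r - 376) + m*(-78*r^2 + 28*r + 240) - 10*r^3 + 80*r^2 - 120*r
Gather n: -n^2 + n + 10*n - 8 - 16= -n^2 + 11*n - 24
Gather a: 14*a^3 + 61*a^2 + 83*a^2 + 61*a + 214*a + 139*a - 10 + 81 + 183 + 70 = 14*a^3 + 144*a^2 + 414*a + 324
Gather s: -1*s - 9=-s - 9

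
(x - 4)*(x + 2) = x^2 - 2*x - 8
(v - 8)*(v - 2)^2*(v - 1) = v^4 - 13*v^3 + 48*v^2 - 68*v + 32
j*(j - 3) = j^2 - 3*j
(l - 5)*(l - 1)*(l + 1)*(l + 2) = l^4 - 3*l^3 - 11*l^2 + 3*l + 10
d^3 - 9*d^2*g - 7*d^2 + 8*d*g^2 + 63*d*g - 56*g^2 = (d - 7)*(d - 8*g)*(d - g)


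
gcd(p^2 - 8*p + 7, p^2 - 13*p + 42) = p - 7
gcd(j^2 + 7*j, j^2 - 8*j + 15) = 1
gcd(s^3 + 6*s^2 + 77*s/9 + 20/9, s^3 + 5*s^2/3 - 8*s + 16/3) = s + 4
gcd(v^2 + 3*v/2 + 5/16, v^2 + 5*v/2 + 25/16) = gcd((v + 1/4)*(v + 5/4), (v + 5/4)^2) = v + 5/4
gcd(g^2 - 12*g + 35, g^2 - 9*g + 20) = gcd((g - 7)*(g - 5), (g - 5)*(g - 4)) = g - 5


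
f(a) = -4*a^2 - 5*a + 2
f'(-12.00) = 91.00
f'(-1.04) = 3.32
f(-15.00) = -823.00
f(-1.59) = -0.16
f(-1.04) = 2.87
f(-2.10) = -5.14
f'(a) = -8*a - 5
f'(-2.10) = 11.80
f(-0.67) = 3.55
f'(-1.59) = 7.72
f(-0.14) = 2.62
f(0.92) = -5.99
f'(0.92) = -12.36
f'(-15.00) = 115.00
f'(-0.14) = -3.88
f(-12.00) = -514.00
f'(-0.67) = 0.36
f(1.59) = -16.06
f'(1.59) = -17.72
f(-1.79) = -1.87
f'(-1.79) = 9.32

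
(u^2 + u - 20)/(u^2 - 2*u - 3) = (-u^2 - u + 20)/(-u^2 + 2*u + 3)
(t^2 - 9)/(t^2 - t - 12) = (t - 3)/(t - 4)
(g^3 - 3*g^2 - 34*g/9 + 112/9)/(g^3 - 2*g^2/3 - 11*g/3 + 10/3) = (9*g^2 - 45*g + 56)/(3*(3*g^2 - 8*g + 5))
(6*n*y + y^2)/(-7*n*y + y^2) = (6*n + y)/(-7*n + y)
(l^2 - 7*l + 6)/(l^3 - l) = (l - 6)/(l*(l + 1))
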